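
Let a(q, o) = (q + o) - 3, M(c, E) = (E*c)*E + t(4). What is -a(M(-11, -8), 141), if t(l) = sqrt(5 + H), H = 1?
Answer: 566 - sqrt(6) ≈ 563.55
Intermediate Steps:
t(l) = sqrt(6) (t(l) = sqrt(5 + 1) = sqrt(6))
M(c, E) = sqrt(6) + c*E**2 (M(c, E) = (E*c)*E + sqrt(6) = c*E**2 + sqrt(6) = sqrt(6) + c*E**2)
a(q, o) = -3 + o + q (a(q, o) = (o + q) - 3 = -3 + o + q)
-a(M(-11, -8), 141) = -(-3 + 141 + (sqrt(6) - 11*(-8)**2)) = -(-3 + 141 + (sqrt(6) - 11*64)) = -(-3 + 141 + (sqrt(6) - 704)) = -(-3 + 141 + (-704 + sqrt(6))) = -(-566 + sqrt(6)) = 566 - sqrt(6)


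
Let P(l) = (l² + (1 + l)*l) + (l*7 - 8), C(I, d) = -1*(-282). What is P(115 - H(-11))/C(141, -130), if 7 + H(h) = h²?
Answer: 1/141 ≈ 0.0070922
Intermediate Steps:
C(I, d) = 282
H(h) = -7 + h²
P(l) = -8 + l² + 7*l + l*(1 + l) (P(l) = (l² + l*(1 + l)) + (7*l - 8) = (l² + l*(1 + l)) + (-8 + 7*l) = -8 + l² + 7*l + l*(1 + l))
P(115 - H(-11))/C(141, -130) = (-8 + 2*(115 - (-7 + (-11)²))² + 8*(115 - (-7 + (-11)²)))/282 = (-8 + 2*(115 - (-7 + 121))² + 8*(115 - (-7 + 121)))*(1/282) = (-8 + 2*(115 - 1*114)² + 8*(115 - 1*114))*(1/282) = (-8 + 2*(115 - 114)² + 8*(115 - 114))*(1/282) = (-8 + 2*1² + 8*1)*(1/282) = (-8 + 2*1 + 8)*(1/282) = (-8 + 2 + 8)*(1/282) = 2*(1/282) = 1/141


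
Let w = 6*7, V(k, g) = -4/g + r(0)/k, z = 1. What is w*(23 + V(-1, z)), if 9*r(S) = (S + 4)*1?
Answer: 2338/3 ≈ 779.33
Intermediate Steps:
r(S) = 4/9 + S/9 (r(S) = ((S + 4)*1)/9 = ((4 + S)*1)/9 = (4 + S)/9 = 4/9 + S/9)
V(k, g) = -4/g + 4/(9*k) (V(k, g) = -4/g + (4/9 + (⅑)*0)/k = -4/g + (4/9 + 0)/k = -4/g + 4/(9*k))
w = 42
w*(23 + V(-1, z)) = 42*(23 + (-4/1 + (4/9)/(-1))) = 42*(23 + (-4*1 + (4/9)*(-1))) = 42*(23 + (-4 - 4/9)) = 42*(23 - 40/9) = 42*(167/9) = 2338/3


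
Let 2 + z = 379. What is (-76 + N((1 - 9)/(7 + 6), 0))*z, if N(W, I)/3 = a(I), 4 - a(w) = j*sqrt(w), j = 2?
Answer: -24128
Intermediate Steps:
z = 377 (z = -2 + 379 = 377)
a(w) = 4 - 2*sqrt(w)
N(W, I) = 12 - 6*sqrt(I) (N(W, I) = 3*(4 - 2*sqrt(I)) = 12 - 6*sqrt(I))
(-76 + N((1 - 9)/(7 + 6), 0))*z = (-76 + (12 - 6*sqrt(0)))*377 = (-76 + (12 - 6*0))*377 = (-76 + (12 + 0))*377 = (-76 + 12)*377 = -64*377 = -24128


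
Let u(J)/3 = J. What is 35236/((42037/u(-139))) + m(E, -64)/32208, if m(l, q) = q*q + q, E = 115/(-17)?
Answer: -9855748344/28206827 ≈ -349.41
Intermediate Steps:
u(J) = 3*J
E = -115/17 (E = 115*(-1/17) = -115/17 ≈ -6.7647)
m(l, q) = q + q**2 (m(l, q) = q**2 + q = q + q**2)
35236/((42037/u(-139))) + m(E, -64)/32208 = 35236/((42037/((3*(-139))))) - 64*(1 - 64)/32208 = 35236/((42037/(-417))) - 64*(-63)*(1/32208) = 35236/((42037*(-1/417))) + 4032*(1/32208) = 35236/(-42037/417) + 84/671 = 35236*(-417/42037) + 84/671 = -14693412/42037 + 84/671 = -9855748344/28206827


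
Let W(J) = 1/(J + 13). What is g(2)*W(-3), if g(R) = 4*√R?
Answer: 2*√2/5 ≈ 0.56569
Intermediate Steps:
W(J) = 1/(13 + J)
g(2)*W(-3) = (4*√2)/(13 - 3) = (4*√2)/10 = (4*√2)*(⅒) = 2*√2/5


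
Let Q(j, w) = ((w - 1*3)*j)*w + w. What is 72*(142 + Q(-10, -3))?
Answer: -2952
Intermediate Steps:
Q(j, w) = w + j*w*(-3 + w) (Q(j, w) = ((w - 3)*j)*w + w = ((-3 + w)*j)*w + w = (j*(-3 + w))*w + w = j*w*(-3 + w) + w = w + j*w*(-3 + w))
72*(142 + Q(-10, -3)) = 72*(142 - 3*(1 - 3*(-10) - 10*(-3))) = 72*(142 - 3*(1 + 30 + 30)) = 72*(142 - 3*61) = 72*(142 - 183) = 72*(-41) = -2952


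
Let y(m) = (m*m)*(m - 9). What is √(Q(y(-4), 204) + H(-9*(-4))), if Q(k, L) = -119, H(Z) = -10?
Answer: I*√129 ≈ 11.358*I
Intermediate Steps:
y(m) = m²*(-9 + m)
√(Q(y(-4), 204) + H(-9*(-4))) = √(-119 - 10) = √(-129) = I*√129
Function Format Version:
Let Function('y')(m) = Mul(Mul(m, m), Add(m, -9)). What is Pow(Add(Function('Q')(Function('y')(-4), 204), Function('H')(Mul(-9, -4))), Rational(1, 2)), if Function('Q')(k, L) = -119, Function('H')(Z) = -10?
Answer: Mul(I, Pow(129, Rational(1, 2))) ≈ Mul(11.358, I)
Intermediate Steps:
Function('y')(m) = Mul(Pow(m, 2), Add(-9, m))
Pow(Add(Function('Q')(Function('y')(-4), 204), Function('H')(Mul(-9, -4))), Rational(1, 2)) = Pow(Add(-119, -10), Rational(1, 2)) = Pow(-129, Rational(1, 2)) = Mul(I, Pow(129, Rational(1, 2)))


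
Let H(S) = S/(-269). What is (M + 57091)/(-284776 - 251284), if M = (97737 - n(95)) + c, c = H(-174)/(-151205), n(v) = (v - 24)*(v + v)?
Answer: -1437200576459/5450945542175 ≈ -0.26366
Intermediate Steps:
n(v) = 2*v*(-24 + v) (n(v) = (-24 + v)*(2*v) = 2*v*(-24 + v))
H(S) = -S/269 (H(S) = S*(-1/269) = -S/269)
c = -174/40674145 (c = -1/269*(-174)/(-151205) = (174/269)*(-1/151205) = -174/40674145 ≈ -4.2779e-6)
M = 3426674693641/40674145 (M = (97737 - 2*95*(-24 + 95)) - 174/40674145 = (97737 - 2*95*71) - 174/40674145 = (97737 - 1*13490) - 174/40674145 = (97737 - 13490) - 174/40674145 = 84247 - 174/40674145 = 3426674693641/40674145 ≈ 84247.)
(M + 57091)/(-284776 - 251284) = (3426674693641/40674145 + 57091)/(-284776 - 251284) = (5748802305836/40674145)/(-536060) = (5748802305836/40674145)*(-1/536060) = -1437200576459/5450945542175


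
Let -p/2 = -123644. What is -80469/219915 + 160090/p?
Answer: 850398571/3021241140 ≈ 0.28147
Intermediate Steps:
p = 247288 (p = -2*(-123644) = 247288)
-80469/219915 + 160090/p = -80469/219915 + 160090/247288 = -80469*1/219915 + 160090*(1/247288) = -8941/24435 + 80045/123644 = 850398571/3021241140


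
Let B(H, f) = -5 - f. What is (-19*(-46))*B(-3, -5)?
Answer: 0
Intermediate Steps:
(-19*(-46))*B(-3, -5) = (-19*(-46))*(-5 - 1*(-5)) = 874*(-5 + 5) = 874*0 = 0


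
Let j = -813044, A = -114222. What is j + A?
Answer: -927266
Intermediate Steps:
j + A = -813044 - 114222 = -927266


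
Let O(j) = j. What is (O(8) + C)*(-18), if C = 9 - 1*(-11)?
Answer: -504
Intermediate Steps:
C = 20 (C = 9 + 11 = 20)
(O(8) + C)*(-18) = (8 + 20)*(-18) = 28*(-18) = -504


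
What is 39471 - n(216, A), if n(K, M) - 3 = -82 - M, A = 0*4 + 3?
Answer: 39553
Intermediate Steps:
A = 3 (A = 0 + 3 = 3)
n(K, M) = -79 - M (n(K, M) = 3 + (-82 - M) = -79 - M)
39471 - n(216, A) = 39471 - (-79 - 1*3) = 39471 - (-79 - 3) = 39471 - 1*(-82) = 39471 + 82 = 39553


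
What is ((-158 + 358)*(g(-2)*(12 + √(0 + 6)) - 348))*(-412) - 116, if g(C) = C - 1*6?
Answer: 36585484 + 659200*√6 ≈ 3.8200e+7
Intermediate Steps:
g(C) = -6 + C (g(C) = C - 6 = -6 + C)
((-158 + 358)*(g(-2)*(12 + √(0 + 6)) - 348))*(-412) - 116 = ((-158 + 358)*((-6 - 2)*(12 + √(0 + 6)) - 348))*(-412) - 116 = (200*(-8*(12 + √6) - 348))*(-412) - 116 = (200*((-96 - 8*√6) - 348))*(-412) - 116 = (200*(-444 - 8*√6))*(-412) - 116 = (-88800 - 1600*√6)*(-412) - 116 = (36585600 + 659200*√6) - 116 = 36585484 + 659200*√6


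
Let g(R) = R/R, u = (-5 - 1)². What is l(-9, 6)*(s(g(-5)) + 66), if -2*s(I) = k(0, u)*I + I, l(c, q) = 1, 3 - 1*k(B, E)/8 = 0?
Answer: 107/2 ≈ 53.500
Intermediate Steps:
u = 36 (u = (-6)² = 36)
k(B, E) = 24 (k(B, E) = 24 - 8*0 = 24 + 0 = 24)
g(R) = 1
s(I) = -25*I/2 (s(I) = -(24*I + I)/2 = -25*I/2)
l(-9, 6)*(s(g(-5)) + 66) = 1*(-25/2*1 + 66) = 1*(-25/2 + 66) = 1*(107/2) = 107/2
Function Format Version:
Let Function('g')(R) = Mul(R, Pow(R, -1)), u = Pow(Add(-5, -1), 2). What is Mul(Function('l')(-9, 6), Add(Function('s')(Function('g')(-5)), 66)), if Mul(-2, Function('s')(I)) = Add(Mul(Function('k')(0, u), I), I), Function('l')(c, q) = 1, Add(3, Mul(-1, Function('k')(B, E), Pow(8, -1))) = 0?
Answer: Rational(107, 2) ≈ 53.500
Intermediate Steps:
u = 36 (u = Pow(-6, 2) = 36)
Function('k')(B, E) = 24 (Function('k')(B, E) = Add(24, Mul(-8, 0)) = Add(24, 0) = 24)
Function('g')(R) = 1
Function('s')(I) = Mul(Rational(-25, 2), I) (Function('s')(I) = Mul(Rational(-1, 2), Add(Mul(24, I), I)) = Mul(Rational(-1, 2), Mul(25, I)) = Mul(Rational(-25, 2), I))
Mul(Function('l')(-9, 6), Add(Function('s')(Function('g')(-5)), 66)) = Mul(1, Add(Mul(Rational(-25, 2), 1), 66)) = Mul(1, Add(Rational(-25, 2), 66)) = Mul(1, Rational(107, 2)) = Rational(107, 2)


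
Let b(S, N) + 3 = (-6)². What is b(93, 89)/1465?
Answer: 33/1465 ≈ 0.022526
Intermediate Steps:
b(S, N) = 33 (b(S, N) = -3 + (-6)² = -3 + 36 = 33)
b(93, 89)/1465 = 33/1465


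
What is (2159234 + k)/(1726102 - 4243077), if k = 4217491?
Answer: -255069/100679 ≈ -2.5335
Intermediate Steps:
(2159234 + k)/(1726102 - 4243077) = (2159234 + 4217491)/(1726102 - 4243077) = 6376725/(-2516975) = 6376725*(-1/2516975) = -255069/100679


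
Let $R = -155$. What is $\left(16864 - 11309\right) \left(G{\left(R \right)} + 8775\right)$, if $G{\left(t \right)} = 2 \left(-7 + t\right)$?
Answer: $46945305$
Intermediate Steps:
$G{\left(t \right)} = -14 + 2 t$
$\left(16864 - 11309\right) \left(G{\left(R \right)} + 8775\right) = \left(16864 - 11309\right) \left(\left(-14 + 2 \left(-155\right)\right) + 8775\right) = 5555 \left(\left(-14 - 310\right) + 8775\right) = 5555 \left(-324 + 8775\right) = 5555 \cdot 8451 = 46945305$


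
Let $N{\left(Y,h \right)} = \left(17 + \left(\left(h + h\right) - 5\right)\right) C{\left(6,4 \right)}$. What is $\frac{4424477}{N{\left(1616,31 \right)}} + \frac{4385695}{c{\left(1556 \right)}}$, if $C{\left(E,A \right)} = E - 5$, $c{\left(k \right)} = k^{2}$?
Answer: $\frac{5356292543651}{89582032} \approx 59792.0$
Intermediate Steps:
$C{\left(E,A \right)} = -5 + E$
$N{\left(Y,h \right)} = 12 + 2 h$ ($N{\left(Y,h \right)} = \left(17 + \left(\left(h + h\right) - 5\right)\right) \left(-5 + 6\right) = \left(17 + \left(2 h - 5\right)\right) 1 = \left(17 + \left(-5 + 2 h\right)\right) 1 = \left(12 + 2 h\right) 1 = 12 + 2 h$)
$\frac{4424477}{N{\left(1616,31 \right)}} + \frac{4385695}{c{\left(1556 \right)}} = \frac{4424477}{12 + 2 \cdot 31} + \frac{4385695}{1556^{2}} = \frac{4424477}{12 + 62} + \frac{4385695}{2421136} = \frac{4424477}{74} + 4385695 \cdot \frac{1}{2421136} = 4424477 \cdot \frac{1}{74} + \frac{4385695}{2421136} = \frac{4424477}{74} + \frac{4385695}{2421136} = \frac{5356292543651}{89582032}$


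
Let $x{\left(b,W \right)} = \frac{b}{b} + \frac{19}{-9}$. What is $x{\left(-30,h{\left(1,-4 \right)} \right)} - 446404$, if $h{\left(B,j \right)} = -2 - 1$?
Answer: $- \frac{4017646}{9} \approx -4.4641 \cdot 10^{5}$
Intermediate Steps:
$h{\left(B,j \right)} = -3$
$x{\left(b,W \right)} = - \frac{10}{9}$ ($x{\left(b,W \right)} = 1 + 19 \left(- \frac{1}{9}\right) = 1 - \frac{19}{9} = - \frac{10}{9}$)
$x{\left(-30,h{\left(1,-4 \right)} \right)} - 446404 = - \frac{10}{9} - 446404 = - \frac{4017646}{9}$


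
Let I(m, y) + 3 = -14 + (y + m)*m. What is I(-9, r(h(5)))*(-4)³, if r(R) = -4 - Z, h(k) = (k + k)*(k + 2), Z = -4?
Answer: -4096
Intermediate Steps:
h(k) = 2*k*(2 + k) (h(k) = (2*k)*(2 + k) = 2*k*(2 + k))
r(R) = 0 (r(R) = -4 - 1*(-4) = -4 + 4 = 0)
I(m, y) = -17 + m*(m + y) (I(m, y) = -3 + (-14 + (y + m)*m) = -3 + (-14 + (m + y)*m) = -3 + (-14 + m*(m + y)) = -17 + m*(m + y))
I(-9, r(h(5)))*(-4)³ = (-17 + (-9)² - 9*0)*(-4)³ = (-17 + 81 + 0)*(-64) = 64*(-64) = -4096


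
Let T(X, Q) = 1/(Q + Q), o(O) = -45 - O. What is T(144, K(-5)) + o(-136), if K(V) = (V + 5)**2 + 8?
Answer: 1457/16 ≈ 91.063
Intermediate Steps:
K(V) = 8 + (5 + V)**2 (K(V) = (5 + V)**2 + 8 = 8 + (5 + V)**2)
T(X, Q) = 1/(2*Q)
T(144, K(-5)) + o(-136) = 1/(2*(8 + (5 - 5)**2)) + (-45 - 1*(-136)) = 1/(2*(8 + 0**2)) + (-45 + 136) = 1/(2*(8 + 0)) + 91 = (1/2)/8 + 91 = (1/2)*(1/8) + 91 = 1/16 + 91 = 1457/16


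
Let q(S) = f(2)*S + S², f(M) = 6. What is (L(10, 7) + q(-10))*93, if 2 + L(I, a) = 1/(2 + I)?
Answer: 14167/4 ≈ 3541.8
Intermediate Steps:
q(S) = S² + 6*S (q(S) = 6*S + S² = S² + 6*S)
L(I, a) = -2 + 1/(2 + I)
(L(10, 7) + q(-10))*93 = ((-3 - 2*10)/(2 + 10) - 10*(6 - 10))*93 = ((-3 - 20)/12 - 10*(-4))*93 = ((1/12)*(-23) + 40)*93 = (-23/12 + 40)*93 = (457/12)*93 = 14167/4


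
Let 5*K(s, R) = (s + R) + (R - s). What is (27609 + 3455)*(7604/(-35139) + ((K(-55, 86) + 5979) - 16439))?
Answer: -56901911055968/175695 ≈ -3.2387e+8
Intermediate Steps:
K(s, R) = 2*R/5 (K(s, R) = ((s + R) + (R - s))/5 = ((R + s) + (R - s))/5 = (2*R)/5 = 2*R/5)
(27609 + 3455)*(7604/(-35139) + ((K(-55, 86) + 5979) - 16439)) = (27609 + 3455)*(7604/(-35139) + (((⅖)*86 + 5979) - 16439)) = 31064*(7604*(-1/35139) + ((172/5 + 5979) - 16439)) = 31064*(-7604/35139 + (30067/5 - 16439)) = 31064*(-7604/35139 - 52128/5) = 31064*(-1831763812/175695) = -56901911055968/175695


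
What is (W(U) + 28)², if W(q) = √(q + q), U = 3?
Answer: (28 + √6)² ≈ 927.17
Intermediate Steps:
W(q) = √2*√q (W(q) = √(2*q) = √2*√q)
(W(U) + 28)² = (√2*√3 + 28)² = (√6 + 28)² = (28 + √6)²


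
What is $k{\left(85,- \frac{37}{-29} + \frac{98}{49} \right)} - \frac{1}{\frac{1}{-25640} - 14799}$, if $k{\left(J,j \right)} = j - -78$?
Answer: $\frac{894355816437}{11003944469} \approx 81.276$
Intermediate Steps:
$k{\left(J,j \right)} = 78 + j$ ($k{\left(J,j \right)} = j + 78 = 78 + j$)
$k{\left(85,- \frac{37}{-29} + \frac{98}{49} \right)} - \frac{1}{\frac{1}{-25640} - 14799} = \left(78 + \left(- \frac{37}{-29} + \frac{98}{49}\right)\right) - \frac{1}{\frac{1}{-25640} - 14799} = \left(78 + \left(\left(-37\right) \left(- \frac{1}{29}\right) + 98 \cdot \frac{1}{49}\right)\right) - \frac{1}{- \frac{1}{25640} - 14799} = \left(78 + \left(\frac{37}{29} + 2\right)\right) - \frac{1}{- \frac{379446361}{25640}} = \left(78 + \frac{95}{29}\right) - - \frac{25640}{379446361} = \frac{2357}{29} + \frac{25640}{379446361} = \frac{894355816437}{11003944469}$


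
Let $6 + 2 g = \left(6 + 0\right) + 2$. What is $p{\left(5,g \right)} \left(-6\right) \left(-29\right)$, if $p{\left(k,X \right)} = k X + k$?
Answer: $1740$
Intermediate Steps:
$g = 1$ ($g = -3 + \frac{\left(6 + 0\right) + 2}{2} = -3 + \frac{6 + 2}{2} = -3 + \frac{1}{2} \cdot 8 = -3 + 4 = 1$)
$p{\left(k,X \right)} = k + X k$ ($p{\left(k,X \right)} = X k + k = k + X k$)
$p{\left(5,g \right)} \left(-6\right) \left(-29\right) = 5 \left(1 + 1\right) \left(-6\right) \left(-29\right) = 5 \cdot 2 \left(-6\right) \left(-29\right) = 10 \left(-6\right) \left(-29\right) = \left(-60\right) \left(-29\right) = 1740$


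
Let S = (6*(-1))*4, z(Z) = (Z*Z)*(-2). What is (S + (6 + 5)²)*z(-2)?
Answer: -776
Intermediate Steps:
z(Z) = -2*Z² (z(Z) = Z²*(-2) = -2*Z²)
S = -24 (S = -6*4 = -24)
(S + (6 + 5)²)*z(-2) = (-24 + (6 + 5)²)*(-2*(-2)²) = (-24 + 11²)*(-2*4) = (-24 + 121)*(-8) = 97*(-8) = -776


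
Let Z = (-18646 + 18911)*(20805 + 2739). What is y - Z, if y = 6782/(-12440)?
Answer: -38807578591/6220 ≈ -6.2392e+6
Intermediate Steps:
y = -3391/6220 (y = 6782*(-1/12440) = -3391/6220 ≈ -0.54518)
Z = 6239160 (Z = 265*23544 = 6239160)
y - Z = -3391/6220 - 1*6239160 = -3391/6220 - 6239160 = -38807578591/6220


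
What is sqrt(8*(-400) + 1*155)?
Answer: I*sqrt(3045) ≈ 55.182*I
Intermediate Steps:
sqrt(8*(-400) + 1*155) = sqrt(-3200 + 155) = sqrt(-3045) = I*sqrt(3045)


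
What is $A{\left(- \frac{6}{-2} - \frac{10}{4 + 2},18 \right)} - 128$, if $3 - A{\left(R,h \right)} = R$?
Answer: $- \frac{379}{3} \approx -126.33$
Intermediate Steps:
$A{\left(R,h \right)} = 3 - R$
$A{\left(- \frac{6}{-2} - \frac{10}{4 + 2},18 \right)} - 128 = \left(3 - \left(- \frac{6}{-2} - \frac{10}{4 + 2}\right)\right) - 128 = \left(3 - \left(\left(-6\right) \left(- \frac{1}{2}\right) - \frac{10}{6}\right)\right) - 128 = \left(3 - \left(3 - \frac{5}{3}\right)\right) - 128 = \left(3 - \frac{4}{3}\right) - 128 = \frac{5}{3} - 128 = - \frac{379}{3}$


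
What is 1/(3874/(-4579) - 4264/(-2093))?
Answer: 737219/878198 ≈ 0.83947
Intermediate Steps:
1/(3874/(-4579) - 4264/(-2093)) = 1/(3874*(-1/4579) - 4264*(-1/2093)) = 1/(-3874/4579 + 328/161) = 1/(878198/737219) = 737219/878198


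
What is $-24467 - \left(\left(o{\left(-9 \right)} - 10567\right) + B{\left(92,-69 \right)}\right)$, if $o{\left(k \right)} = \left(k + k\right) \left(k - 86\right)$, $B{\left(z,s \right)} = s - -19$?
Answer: $-15560$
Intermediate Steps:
$B{\left(z,s \right)} = 19 + s$ ($B{\left(z,s \right)} = s + 19 = 19 + s$)
$o{\left(k \right)} = 2 k \left(-86 + k\right)$
$-24467 - \left(\left(o{\left(-9 \right)} - 10567\right) + B{\left(92,-69 \right)}\right) = -24467 - \left(\left(2 \left(-9\right) \left(-86 - 9\right) - 10567\right) + \left(19 - 69\right)\right) = -24467 - \left(\left(2 \left(-9\right) \left(-95\right) - 10567\right) - 50\right) = -24467 - \left(\left(1710 - 10567\right) - 50\right) = -24467 - \left(-8857 - 50\right) = -24467 - -8907 = -24467 + 8907 = -15560$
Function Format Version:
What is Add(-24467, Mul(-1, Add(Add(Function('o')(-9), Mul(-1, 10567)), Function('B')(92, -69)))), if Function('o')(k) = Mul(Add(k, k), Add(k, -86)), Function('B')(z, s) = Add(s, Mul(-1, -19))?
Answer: -15560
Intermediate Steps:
Function('B')(z, s) = Add(19, s) (Function('B')(z, s) = Add(s, 19) = Add(19, s))
Function('o')(k) = Mul(2, k, Add(-86, k)) (Function('o')(k) = Mul(Mul(2, k), Add(-86, k)) = Mul(2, k, Add(-86, k)))
Add(-24467, Mul(-1, Add(Add(Function('o')(-9), Mul(-1, 10567)), Function('B')(92, -69)))) = Add(-24467, Mul(-1, Add(Add(Mul(2, -9, Add(-86, -9)), Mul(-1, 10567)), Add(19, -69)))) = Add(-24467, Mul(-1, Add(Add(Mul(2, -9, -95), -10567), -50))) = Add(-24467, Mul(-1, Add(Add(1710, -10567), -50))) = Add(-24467, Mul(-1, Add(-8857, -50))) = Add(-24467, Mul(-1, -8907)) = Add(-24467, 8907) = -15560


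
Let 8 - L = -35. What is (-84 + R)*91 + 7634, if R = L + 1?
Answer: 3994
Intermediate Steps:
L = 43 (L = 8 - 1*(-35) = 8 + 35 = 43)
R = 44 (R = 43 + 1 = 44)
(-84 + R)*91 + 7634 = (-84 + 44)*91 + 7634 = -40*91 + 7634 = -3640 + 7634 = 3994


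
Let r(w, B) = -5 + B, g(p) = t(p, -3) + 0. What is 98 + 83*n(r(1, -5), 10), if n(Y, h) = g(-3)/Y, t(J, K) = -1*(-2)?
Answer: 407/5 ≈ 81.400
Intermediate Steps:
t(J, K) = 2
g(p) = 2 (g(p) = 2 + 0 = 2)
n(Y, h) = 2/Y
98 + 83*n(r(1, -5), 10) = 98 + 83*(2/(-5 - 5)) = 98 + 83*(2/(-10)) = 98 + 83*(2*(-⅒)) = 98 + 83*(-⅕) = 98 - 83/5 = 407/5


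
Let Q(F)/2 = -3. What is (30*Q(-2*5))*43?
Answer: -7740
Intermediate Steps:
Q(F) = -6 (Q(F) = 2*(-3) = -6)
(30*Q(-2*5))*43 = (30*(-6))*43 = -180*43 = -7740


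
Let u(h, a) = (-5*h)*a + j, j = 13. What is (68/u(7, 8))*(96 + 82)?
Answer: -136/3 ≈ -45.333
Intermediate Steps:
u(h, a) = 13 - 5*a*h (u(h, a) = (-5*h)*a + 13 = -5*a*h + 13 = 13 - 5*a*h)
(68/u(7, 8))*(96 + 82) = (68/(13 - 5*8*7))*(96 + 82) = (68/(13 - 280))*178 = (68/(-267))*178 = (68*(-1/267))*178 = -68/267*178 = -136/3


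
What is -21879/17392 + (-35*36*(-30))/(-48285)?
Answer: -38085447/18661616 ≈ -2.0408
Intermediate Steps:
-21879/17392 + (-35*36*(-30))/(-48285) = -21879*1/17392 - 1260*(-30)*(-1/48285) = -21879/17392 + 37800*(-1/48285) = -21879/17392 - 840/1073 = -38085447/18661616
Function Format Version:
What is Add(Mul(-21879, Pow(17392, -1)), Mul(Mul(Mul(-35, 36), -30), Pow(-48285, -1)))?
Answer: Rational(-38085447, 18661616) ≈ -2.0408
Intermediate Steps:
Add(Mul(-21879, Pow(17392, -1)), Mul(Mul(Mul(-35, 36), -30), Pow(-48285, -1))) = Add(Mul(-21879, Rational(1, 17392)), Mul(Mul(-1260, -30), Rational(-1, 48285))) = Add(Rational(-21879, 17392), Mul(37800, Rational(-1, 48285))) = Add(Rational(-21879, 17392), Rational(-840, 1073)) = Rational(-38085447, 18661616)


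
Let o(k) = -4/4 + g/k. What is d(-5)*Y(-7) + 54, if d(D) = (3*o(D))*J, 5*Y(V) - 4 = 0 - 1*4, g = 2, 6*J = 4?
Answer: 54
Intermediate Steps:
J = ⅔ (J = (⅙)*4 = ⅔ ≈ 0.66667)
Y(V) = 0 (Y(V) = ⅘ + (0 - 1*4)/5 = ⅘ + (0 - 4)/5 = ⅘ + (⅕)*(-4) = ⅘ - ⅘ = 0)
o(k) = -1 + 2/k (o(k) = -4/4 + 2/k = -4*¼ + 2/k = -1 + 2/k)
d(D) = 2*(2 - D)/D (d(D) = (3*((2 - D)/D))*(⅔) = (3*(2 - D)/D)*(⅔) = 2*(2 - D)/D)
d(-5)*Y(-7) + 54 = (-2 + 4/(-5))*0 + 54 = (-2 + 4*(-⅕))*0 + 54 = (-2 - ⅘)*0 + 54 = -14/5*0 + 54 = 0 + 54 = 54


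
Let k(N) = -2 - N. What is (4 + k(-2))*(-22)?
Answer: -88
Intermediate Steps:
(4 + k(-2))*(-22) = (4 + (-2 - 1*(-2)))*(-22) = (4 + (-2 + 2))*(-22) = (4 + 0)*(-22) = 4*(-22) = -88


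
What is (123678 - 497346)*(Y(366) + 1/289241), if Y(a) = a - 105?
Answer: -28208908036536/289241 ≈ -9.7527e+7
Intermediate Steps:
Y(a) = -105 + a
(123678 - 497346)*(Y(366) + 1/289241) = (123678 - 497346)*((-105 + 366) + 1/289241) = -373668*(261 + 1/289241) = -373668*75491902/289241 = -28208908036536/289241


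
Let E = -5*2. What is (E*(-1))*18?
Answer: 180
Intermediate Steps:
E = -10
(E*(-1))*18 = -10*(-1)*18 = 10*18 = 180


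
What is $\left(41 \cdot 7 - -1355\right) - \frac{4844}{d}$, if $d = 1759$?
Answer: $\frac{2883434}{1759} \approx 1639.2$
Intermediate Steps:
$\left(41 \cdot 7 - -1355\right) - \frac{4844}{d} = \left(41 \cdot 7 - -1355\right) - \frac{4844}{1759} = \left(287 + 1355\right) - 4844 \cdot \frac{1}{1759} = 1642 - \frac{4844}{1759} = \frac{2883434}{1759}$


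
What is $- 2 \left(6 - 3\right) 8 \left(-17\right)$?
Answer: $816$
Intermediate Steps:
$- 2 \left(6 - 3\right) 8 \left(-17\right) = \left(-2\right) 3 \cdot 8 \left(-17\right) = \left(-6\right) 8 \left(-17\right) = \left(-48\right) \left(-17\right) = 816$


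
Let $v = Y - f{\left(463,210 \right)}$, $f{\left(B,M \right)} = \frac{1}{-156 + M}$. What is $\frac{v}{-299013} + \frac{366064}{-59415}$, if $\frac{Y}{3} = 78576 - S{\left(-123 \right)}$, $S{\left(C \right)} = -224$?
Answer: $- \frac{11888047033}{1710082530} \approx -6.9517$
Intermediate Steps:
$Y = 236400$ ($Y = 3 \left(78576 - -224\right) = 3 \left(78576 + 224\right) = 3 \cdot 78800 = 236400$)
$v = \frac{12765599}{54}$ ($v = 236400 - \frac{1}{-156 + 210} = 236400 - \frac{1}{54} = \frac{12765599}{54} \approx 2.364 \cdot 10^{5}$)
$\frac{v}{-299013} + \frac{366064}{-59415} = \frac{12765599}{54 \left(-299013\right)} + \frac{366064}{-59415} = \frac{12765599}{54} \left(- \frac{1}{299013}\right) + 366064 \left(- \frac{1}{59415}\right) = - \frac{1160509}{1467882} - \frac{366064}{59415} = - \frac{11888047033}{1710082530}$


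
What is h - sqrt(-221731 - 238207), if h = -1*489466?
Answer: -489466 - I*sqrt(459938) ≈ -4.8947e+5 - 678.19*I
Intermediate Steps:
h = -489466
h - sqrt(-221731 - 238207) = -489466 - sqrt(-221731 - 238207) = -489466 - sqrt(-459938) = -489466 - I*sqrt(459938)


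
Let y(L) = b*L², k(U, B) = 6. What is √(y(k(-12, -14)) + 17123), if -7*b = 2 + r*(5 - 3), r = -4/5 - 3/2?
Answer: √20992055/35 ≈ 130.91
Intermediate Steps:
r = -23/10 (r = -4*⅕ - 3*½ = -⅘ - 3/2 = -23/10 ≈ -2.3000)
b = 13/35 (b = -(2 - 23*(5 - 3)/10)/7 = -(2 - 23/10*2)/7 = -(2 - 23/5)/7 = -⅐*(-13/5) = 13/35 ≈ 0.37143)
y(L) = 13*L²/35
√(y(k(-12, -14)) + 17123) = √((13/35)*6² + 17123) = √((13/35)*36 + 17123) = √(468/35 + 17123) = √(599773/35) = √20992055/35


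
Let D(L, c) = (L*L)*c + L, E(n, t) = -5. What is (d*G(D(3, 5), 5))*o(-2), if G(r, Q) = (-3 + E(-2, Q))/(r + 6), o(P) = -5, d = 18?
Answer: 40/3 ≈ 13.333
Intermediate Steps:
D(L, c) = L + c*L**2 (D(L, c) = L**2*c + L = c*L**2 + L = L + c*L**2)
G(r, Q) = -8/(6 + r) (G(r, Q) = (-3 - 5)/(r + 6) = -8/(6 + r))
(d*G(D(3, 5), 5))*o(-2) = (18*(-8/(6 + 3*(1 + 3*5))))*(-5) = (18*(-8/(6 + 3*(1 + 15))))*(-5) = (18*(-8/(6 + 3*16)))*(-5) = (18*(-8/(6 + 48)))*(-5) = (18*(-8/54))*(-5) = (18*(-8*1/54))*(-5) = (18*(-4/27))*(-5) = -8/3*(-5) = 40/3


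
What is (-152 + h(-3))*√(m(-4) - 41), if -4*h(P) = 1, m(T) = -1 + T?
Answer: -609*I*√46/4 ≈ -1032.6*I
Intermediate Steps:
h(P) = -¼ (h(P) = -¼*1 = -¼)
(-152 + h(-3))*√(m(-4) - 41) = (-152 - ¼)*√((-1 - 4) - 41) = -609*√(-5 - 41)/4 = -609*I*√46/4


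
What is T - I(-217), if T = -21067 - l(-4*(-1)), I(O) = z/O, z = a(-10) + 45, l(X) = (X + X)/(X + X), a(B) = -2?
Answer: -4571713/217 ≈ -21068.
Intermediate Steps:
l(X) = 1 (l(X) = (2*X)/((2*X)) = (2*X)*(1/(2*X)) = 1)
z = 43 (z = -2 + 45 = 43)
I(O) = 43/O
T = -21068 (T = -21067 - 1*1 = -21067 - 1 = -21068)
T - I(-217) = -21068 - 43/(-217) = -21068 - 43*(-1)/217 = -21068 - 1*(-43/217) = -21068 + 43/217 = -4571713/217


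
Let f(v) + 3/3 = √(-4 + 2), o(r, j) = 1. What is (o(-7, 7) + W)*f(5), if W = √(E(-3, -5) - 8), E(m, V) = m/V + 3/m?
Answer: -(1 - I*√2)*(5 + I*√210)/5 ≈ -5.0988 - 1.4841*I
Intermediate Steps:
E(m, V) = 3/m + m/V
f(v) = -1 + I*√2 (f(v) = -1 + √(-4 + 2) = -1 + √(-2) = -1 + I*√2)
W = I*√210/5 (W = √((3/(-3) - 3/(-5)) - 8) = √((3*(-⅓) - 3*(-⅕)) - 8) = √((-1 + ⅗) - 8) = √(-⅖ - 8) = √(-42/5) = I*√210/5 ≈ 2.8983*I)
(o(-7, 7) + W)*f(5) = (1 + I*√210/5)*(-1 + I*√2)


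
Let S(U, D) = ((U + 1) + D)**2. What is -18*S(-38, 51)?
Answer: -3528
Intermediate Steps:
S(U, D) = (1 + D + U)**2 (S(U, D) = ((1 + U) + D)**2 = (1 + D + U)**2)
-18*S(-38, 51) = -18*(1 + 51 - 38)**2 = -18*14**2 = -18*196 = -3528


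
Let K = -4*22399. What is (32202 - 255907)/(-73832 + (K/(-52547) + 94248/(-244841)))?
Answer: 2878112476340035/949880426788884 ≈ 3.0300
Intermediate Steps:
K = -89596
(32202 - 255907)/(-73832 + (K/(-52547) + 94248/(-244841))) = (32202 - 255907)/(-73832 + (-89596/(-52547) + 94248/(-244841))) = -223705/(-73832 + (-89596*(-1/52547) + 94248*(-1/244841))) = -223705/(-73832 + (89596/52547 - 94248/244841)) = -223705/(-73832 + 16984324580/12865660027) = -223705/(-949880426788884/12865660027) = -223705*(-12865660027/949880426788884) = 2878112476340035/949880426788884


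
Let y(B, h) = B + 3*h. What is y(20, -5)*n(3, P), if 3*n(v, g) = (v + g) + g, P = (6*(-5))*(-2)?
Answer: 205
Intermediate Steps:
P = 60 (P = -30*(-2) = 60)
n(v, g) = v/3 + 2*g/3 (n(v, g) = ((v + g) + g)/3 = ((g + v) + g)/3 = (v + 2*g)/3 = v/3 + 2*g/3)
y(20, -5)*n(3, P) = (20 + 3*(-5))*((1/3)*3 + (2/3)*60) = (20 - 15)*(1 + 40) = 5*41 = 205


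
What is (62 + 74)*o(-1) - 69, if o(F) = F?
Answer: -205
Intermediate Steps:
(62 + 74)*o(-1) - 69 = (62 + 74)*(-1) - 69 = 136*(-1) - 69 = -136 - 69 = -205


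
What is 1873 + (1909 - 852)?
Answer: 2930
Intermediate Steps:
1873 + (1909 - 852) = 1873 + 1057 = 2930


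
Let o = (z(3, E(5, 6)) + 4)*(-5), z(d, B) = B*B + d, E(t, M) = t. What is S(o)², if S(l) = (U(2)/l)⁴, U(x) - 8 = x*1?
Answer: 1/4294967296 ≈ 2.3283e-10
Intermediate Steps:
U(x) = 8 + x (U(x) = 8 + x*1 = 8 + x)
z(d, B) = d + B² (z(d, B) = B² + d = d + B²)
o = -160 (o = ((3 + 5²) + 4)*(-5) = ((3 + 25) + 4)*(-5) = (28 + 4)*(-5) = 32*(-5) = -160)
S(l) = 10000/l⁴ (S(l) = ((8 + 2)/l)⁴ = (10/l)⁴ = 10000/l⁴)
S(o)² = (10000/(-160)⁴)² = (10000*(1/655360000))² = (1/65536)² = 1/4294967296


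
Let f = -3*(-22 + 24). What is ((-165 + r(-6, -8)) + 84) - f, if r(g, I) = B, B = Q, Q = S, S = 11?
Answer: -64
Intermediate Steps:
Q = 11
B = 11
r(g, I) = 11
f = -6 (f = -3*2 = -6)
((-165 + r(-6, -8)) + 84) - f = ((-165 + 11) + 84) - 1*(-6) = (-154 + 84) + 6 = -70 + 6 = -64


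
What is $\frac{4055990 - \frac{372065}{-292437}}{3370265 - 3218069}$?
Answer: $\frac{1186121919695}{44507741652} \approx 26.65$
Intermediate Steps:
$\frac{4055990 - \frac{372065}{-292437}}{3370265 - 3218069} = \frac{4055990 - - \frac{372065}{292437}}{152196} = \left(4055990 + \frac{372065}{292437}\right) \frac{1}{152196} = \frac{1186121919695}{292437} \cdot \frac{1}{152196} = \frac{1186121919695}{44507741652}$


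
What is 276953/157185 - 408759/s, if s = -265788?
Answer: 567331553/171925460 ≈ 3.2999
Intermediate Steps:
276953/157185 - 408759/s = 276953/157185 - 408759/(-265788) = 276953*(1/157185) - 408759*(-1/265788) = 276953/157185 + 136253/88596 = 567331553/171925460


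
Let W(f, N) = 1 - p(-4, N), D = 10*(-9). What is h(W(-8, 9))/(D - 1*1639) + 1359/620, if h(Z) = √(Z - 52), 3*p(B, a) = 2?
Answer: 1359/620 - I*√465/5187 ≈ 2.1919 - 0.0041573*I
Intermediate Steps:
p(B, a) = ⅔ (p(B, a) = (⅓)*2 = ⅔)
D = -90
W(f, N) = ⅓ (W(f, N) = 1 - 1*⅔ = 1 - ⅔ = ⅓)
h(Z) = √(-52 + Z)
h(W(-8, 9))/(D - 1*1639) + 1359/620 = √(-52 + ⅓)/(-90 - 1*1639) + 1359/620 = √(-155/3)/(-90 - 1639) + 1359*(1/620) = (I*√465/3)/(-1729) + 1359/620 = (I*√465/3)*(-1/1729) + 1359/620 = -I*√465/5187 + 1359/620 = 1359/620 - I*√465/5187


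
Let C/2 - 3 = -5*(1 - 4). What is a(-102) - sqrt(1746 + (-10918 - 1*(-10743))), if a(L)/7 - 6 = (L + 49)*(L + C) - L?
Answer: 25242 - sqrt(1571) ≈ 25202.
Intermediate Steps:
C = 36 (C = 6 + 2*(-5*(1 - 4)) = 6 + 2*(-5*(-3)) = 6 + 2*15 = 6 + 30 = 36)
a(L) = 42 - 7*L + 7*(36 + L)*(49 + L) (a(L) = 42 + 7*((L + 49)*(L + 36) - L) = 42 + 7*((49 + L)*(36 + L) - L) = 42 + 7*((36 + L)*(49 + L) - L) = 42 + 7*(-L + (36 + L)*(49 + L)) = 42 + (-7*L + 7*(36 + L)*(49 + L)) = 42 - 7*L + 7*(36 + L)*(49 + L))
a(-102) - sqrt(1746 + (-10918 - 1*(-10743))) = (12390 + 7*(-102)**2 + 588*(-102)) - sqrt(1746 + (-10918 - 1*(-10743))) = (12390 + 7*10404 - 59976) - sqrt(1746 + (-10918 + 10743)) = (12390 + 72828 - 59976) - sqrt(1746 - 175) = 25242 - sqrt(1571)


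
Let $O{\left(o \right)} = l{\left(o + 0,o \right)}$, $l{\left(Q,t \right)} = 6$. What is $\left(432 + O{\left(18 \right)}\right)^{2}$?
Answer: $191844$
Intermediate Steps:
$O{\left(o \right)} = 6$
$\left(432 + O{\left(18 \right)}\right)^{2} = \left(432 + 6\right)^{2} = 438^{2} = 191844$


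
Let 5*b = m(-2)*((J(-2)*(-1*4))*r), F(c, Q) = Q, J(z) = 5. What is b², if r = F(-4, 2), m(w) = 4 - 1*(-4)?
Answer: 4096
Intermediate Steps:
m(w) = 8 (m(w) = 4 + 4 = 8)
r = 2
b = -64 (b = (8*((5*(-1*4))*2))/5 = (8*((5*(-4))*2))/5 = (8*(-20*2))/5 = (8*(-40))/5 = (⅕)*(-320) = -64)
b² = (-64)² = 4096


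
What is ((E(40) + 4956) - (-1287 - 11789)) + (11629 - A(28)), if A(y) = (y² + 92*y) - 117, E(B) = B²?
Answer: 28018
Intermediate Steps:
A(y) = -117 + y² + 92*y
((E(40) + 4956) - (-1287 - 11789)) + (11629 - A(28)) = ((40² + 4956) - (-1287 - 11789)) + (11629 - (-117 + 28² + 92*28)) = ((1600 + 4956) - 1*(-13076)) + (11629 - (-117 + 784 + 2576)) = (6556 + 13076) + (11629 - 1*3243) = 19632 + (11629 - 3243) = 19632 + 8386 = 28018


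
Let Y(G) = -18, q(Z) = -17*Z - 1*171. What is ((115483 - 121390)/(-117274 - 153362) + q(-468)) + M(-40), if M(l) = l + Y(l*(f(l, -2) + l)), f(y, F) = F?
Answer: 697070093/90212 ≈ 7727.0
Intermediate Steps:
q(Z) = -171 - 17*Z (q(Z) = -17*Z - 171 = -171 - 17*Z)
M(l) = -18 + l (M(l) = l - 18 = -18 + l)
((115483 - 121390)/(-117274 - 153362) + q(-468)) + M(-40) = ((115483 - 121390)/(-117274 - 153362) + (-171 - 17*(-468))) + (-18 - 40) = (-5907/(-270636) + (-171 + 7956)) - 58 = (-5907*(-1/270636) + 7785) - 58 = (1969/90212 + 7785) - 58 = 702302389/90212 - 58 = 697070093/90212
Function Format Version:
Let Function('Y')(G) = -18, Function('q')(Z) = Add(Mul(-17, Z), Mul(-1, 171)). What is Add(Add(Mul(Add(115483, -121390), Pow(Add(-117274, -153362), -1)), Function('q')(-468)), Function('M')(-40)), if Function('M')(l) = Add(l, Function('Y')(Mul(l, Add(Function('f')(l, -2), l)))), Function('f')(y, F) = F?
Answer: Rational(697070093, 90212) ≈ 7727.0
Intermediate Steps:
Function('q')(Z) = Add(-171, Mul(-17, Z)) (Function('q')(Z) = Add(Mul(-17, Z), -171) = Add(-171, Mul(-17, Z)))
Function('M')(l) = Add(-18, l) (Function('M')(l) = Add(l, -18) = Add(-18, l))
Add(Add(Mul(Add(115483, -121390), Pow(Add(-117274, -153362), -1)), Function('q')(-468)), Function('M')(-40)) = Add(Add(Mul(Add(115483, -121390), Pow(Add(-117274, -153362), -1)), Add(-171, Mul(-17, -468))), Add(-18, -40)) = Add(Add(Mul(-5907, Pow(-270636, -1)), Add(-171, 7956)), -58) = Add(Add(Mul(-5907, Rational(-1, 270636)), 7785), -58) = Add(Add(Rational(1969, 90212), 7785), -58) = Add(Rational(702302389, 90212), -58) = Rational(697070093, 90212)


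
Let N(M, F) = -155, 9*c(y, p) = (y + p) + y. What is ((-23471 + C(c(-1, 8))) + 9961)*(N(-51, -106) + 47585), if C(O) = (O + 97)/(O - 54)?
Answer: -10253858499/16 ≈ -6.4087e+8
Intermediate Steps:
c(y, p) = p/9 + 2*y/9 (c(y, p) = ((y + p) + y)/9 = ((p + y) + y)/9 = (p + 2*y)/9 = p/9 + 2*y/9)
C(O) = (97 + O)/(-54 + O)
((-23471 + C(c(-1, 8))) + 9961)*(N(-51, -106) + 47585) = ((-23471 + (97 + ((⅑)*8 + (2/9)*(-1)))/(-54 + ((⅑)*8 + (2/9)*(-1)))) + 9961)*(-155 + 47585) = ((-23471 + (97 + (8/9 - 2/9))/(-54 + (8/9 - 2/9))) + 9961)*47430 = ((-23471 + (97 + ⅔)/(-54 + ⅔)) + 9961)*47430 = ((-23471 + (293/3)/(-160/3)) + 9961)*47430 = ((-23471 - 3/160*293/3) + 9961)*47430 = ((-23471 - 293/160) + 9961)*47430 = (-3755653/160 + 9961)*47430 = -2161893/160*47430 = -10253858499/16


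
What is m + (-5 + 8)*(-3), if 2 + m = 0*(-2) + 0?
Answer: -11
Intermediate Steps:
m = -2 (m = -2 + (0*(-2) + 0) = -2 + (0 + 0) = -2 + 0 = -2)
m + (-5 + 8)*(-3) = -2 + (-5 + 8)*(-3) = -2 + 3*(-3) = -2 - 9 = -11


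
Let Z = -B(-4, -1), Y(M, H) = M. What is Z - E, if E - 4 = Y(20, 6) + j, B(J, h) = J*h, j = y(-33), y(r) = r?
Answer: 5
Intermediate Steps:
j = -33
Z = -4 (Z = -(-4)*(-1) = -1*4 = -4)
E = -9 (E = 4 + (20 - 33) = 4 - 13 = -9)
Z - E = -4 - 1*(-9) = -4 + 9 = 5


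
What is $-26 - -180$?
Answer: $154$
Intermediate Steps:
$-26 - -180 = -26 + 180 = 154$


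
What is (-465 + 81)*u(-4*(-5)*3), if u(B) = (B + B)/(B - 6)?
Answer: -2560/3 ≈ -853.33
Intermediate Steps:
u(B) = 2*B/(-6 + B) (u(B) = (2*B)/(-6 + B) = 2*B/(-6 + B))
(-465 + 81)*u(-4*(-5)*3) = (-465 + 81)*(2*(-4*(-5)*3)/(-6 - 4*(-5)*3)) = -768*20*3/(-6 + 20*3) = -768*60/(-6 + 60) = -768*60/54 = -384*20/9 = -2560/3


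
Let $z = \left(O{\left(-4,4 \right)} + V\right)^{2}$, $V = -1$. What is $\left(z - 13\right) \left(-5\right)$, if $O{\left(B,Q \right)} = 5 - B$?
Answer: $-255$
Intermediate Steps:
$z = 64$ ($z = \left(\left(5 - -4\right) - 1\right)^{2} = \left(\left(5 + 4\right) - 1\right)^{2} = \left(9 - 1\right)^{2} = 8^{2} = 64$)
$\left(z - 13\right) \left(-5\right) = \left(64 - 13\right) \left(-5\right) = 51 \left(-5\right) = -255$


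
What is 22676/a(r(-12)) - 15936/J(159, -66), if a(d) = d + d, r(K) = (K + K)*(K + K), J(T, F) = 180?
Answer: -99143/1440 ≈ -68.849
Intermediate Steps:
r(K) = 4*K**2 (r(K) = (2*K)*(2*K) = 4*K**2)
a(d) = 2*d
22676/a(r(-12)) - 15936/J(159, -66) = 22676/((2*(4*(-12)**2))) - 15936/180 = 22676/((2*(4*144))) - 15936*1/180 = 22676/((2*576)) - 1328/15 = 22676/1152 - 1328/15 = 22676*(1/1152) - 1328/15 = 5669/288 - 1328/15 = -99143/1440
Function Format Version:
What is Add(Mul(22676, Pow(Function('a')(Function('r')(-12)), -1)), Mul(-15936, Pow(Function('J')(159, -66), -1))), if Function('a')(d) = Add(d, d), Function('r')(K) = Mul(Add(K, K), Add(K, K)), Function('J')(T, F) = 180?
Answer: Rational(-99143, 1440) ≈ -68.849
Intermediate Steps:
Function('r')(K) = Mul(4, Pow(K, 2)) (Function('r')(K) = Mul(Mul(2, K), Mul(2, K)) = Mul(4, Pow(K, 2)))
Function('a')(d) = Mul(2, d)
Add(Mul(22676, Pow(Function('a')(Function('r')(-12)), -1)), Mul(-15936, Pow(Function('J')(159, -66), -1))) = Add(Mul(22676, Pow(Mul(2, Mul(4, Pow(-12, 2))), -1)), Mul(-15936, Pow(180, -1))) = Add(Mul(22676, Pow(Mul(2, Mul(4, 144)), -1)), Mul(-15936, Rational(1, 180))) = Add(Mul(22676, Pow(Mul(2, 576), -1)), Rational(-1328, 15)) = Add(Mul(22676, Pow(1152, -1)), Rational(-1328, 15)) = Add(Mul(22676, Rational(1, 1152)), Rational(-1328, 15)) = Add(Rational(5669, 288), Rational(-1328, 15)) = Rational(-99143, 1440)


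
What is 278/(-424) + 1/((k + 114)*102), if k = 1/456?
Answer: -122824443/187353940 ≈ -0.65557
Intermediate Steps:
k = 1/456 ≈ 0.0021930
278/(-424) + 1/((k + 114)*102) = 278/(-424) + 1/((1/456 + 114)*102) = 278*(-1/424) + (1/102)/(51985/456) = -139/212 + (456/51985)*(1/102) = -139/212 + 76/883745 = -122824443/187353940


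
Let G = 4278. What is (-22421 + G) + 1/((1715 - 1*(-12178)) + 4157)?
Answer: -327481149/18050 ≈ -18143.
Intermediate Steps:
(-22421 + G) + 1/((1715 - 1*(-12178)) + 4157) = (-22421 + 4278) + 1/((1715 - 1*(-12178)) + 4157) = -18143 + 1/((1715 + 12178) + 4157) = -18143 + 1/(13893 + 4157) = -18143 + 1/18050 = -327481149/18050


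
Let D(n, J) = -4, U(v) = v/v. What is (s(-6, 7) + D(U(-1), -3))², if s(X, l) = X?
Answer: 100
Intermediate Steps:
U(v) = 1
(s(-6, 7) + D(U(-1), -3))² = (-6 - 4)² = (-10)² = 100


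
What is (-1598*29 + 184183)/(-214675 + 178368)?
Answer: -137841/36307 ≈ -3.7965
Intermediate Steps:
(-1598*29 + 184183)/(-214675 + 178368) = (-46342 + 184183)/(-36307) = 137841*(-1/36307) = -137841/36307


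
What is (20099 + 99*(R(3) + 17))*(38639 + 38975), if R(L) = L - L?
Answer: 1690588148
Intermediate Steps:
R(L) = 0
(20099 + 99*(R(3) + 17))*(38639 + 38975) = (20099 + 99*(0 + 17))*(38639 + 38975) = (20099 + 99*17)*77614 = (20099 + 1683)*77614 = 21782*77614 = 1690588148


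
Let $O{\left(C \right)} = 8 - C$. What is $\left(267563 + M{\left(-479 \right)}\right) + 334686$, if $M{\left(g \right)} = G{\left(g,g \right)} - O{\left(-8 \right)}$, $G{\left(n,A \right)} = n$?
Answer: $601754$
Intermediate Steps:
$M{\left(g \right)} = -16 + g$ ($M{\left(g \right)} = g - \left(8 - -8\right) = g - \left(8 + 8\right) = g - 16 = -16 + g$)
$\left(267563 + M{\left(-479 \right)}\right) + 334686 = \left(267563 - 495\right) + 334686 = 267068 + 334686 = 601754$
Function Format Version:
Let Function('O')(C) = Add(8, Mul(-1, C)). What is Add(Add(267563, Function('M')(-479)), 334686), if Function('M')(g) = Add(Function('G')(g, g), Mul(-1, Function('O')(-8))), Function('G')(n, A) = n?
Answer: 601754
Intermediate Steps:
Function('M')(g) = Add(-16, g) (Function('M')(g) = Add(g, Mul(-1, Add(8, Mul(-1, -8)))) = Add(g, Mul(-1, Add(8, 8))) = Add(g, Mul(-1, 16)) = Add(g, -16) = Add(-16, g))
Add(Add(267563, Function('M')(-479)), 334686) = Add(Add(267563, Add(-16, -479)), 334686) = Add(Add(267563, -495), 334686) = Add(267068, 334686) = 601754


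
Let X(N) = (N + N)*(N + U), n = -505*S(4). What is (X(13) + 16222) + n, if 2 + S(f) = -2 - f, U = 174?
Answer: 25124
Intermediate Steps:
S(f) = -4 - f (S(f) = -2 + (-2 - f) = -4 - f)
n = 4040 (n = -505*(-4 - 1*4) = -505*(-4 - 4) = -505*(-8) = 4040)
X(N) = 2*N*(174 + N) (X(N) = (N + N)*(N + 174) = (2*N)*(174 + N) = 2*N*(174 + N))
(X(13) + 16222) + n = (2*13*(174 + 13) + 16222) + 4040 = (2*13*187 + 16222) + 4040 = (4862 + 16222) + 4040 = 21084 + 4040 = 25124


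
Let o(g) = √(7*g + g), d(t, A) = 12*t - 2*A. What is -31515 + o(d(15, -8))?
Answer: -31515 + 28*√2 ≈ -31475.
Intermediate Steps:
d(t, A) = -2*A + 12*t
o(g) = 2*√2*√g (o(g) = √(8*g) = 2*√2*√g)
-31515 + o(d(15, -8)) = -31515 + 2*√2*√(-2*(-8) + 12*15) = -31515 + 2*√2*√(16 + 180) = -31515 + 2*√2*√196 = -31515 + 2*√2*14 = -31515 + 28*√2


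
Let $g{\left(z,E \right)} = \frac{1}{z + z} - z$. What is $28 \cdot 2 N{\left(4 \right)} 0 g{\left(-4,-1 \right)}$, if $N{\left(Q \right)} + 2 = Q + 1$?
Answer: $0$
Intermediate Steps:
$N{\left(Q \right)} = -1 + Q$ ($N{\left(Q \right)} = -2 + \left(Q + 1\right) = -2 + \left(1 + Q\right) = -1 + Q$)
$g{\left(z,E \right)} = \frac{1}{2 z} - z$
$28 \cdot 2 N{\left(4 \right)} 0 g{\left(-4,-1 \right)} = 28 \cdot 2 \left(-1 + 4\right) 0 \left(\frac{1}{2 \left(-4\right)} - -4\right) = 28 \cdot 2 \cdot 3 \cdot 0 \left(\frac{1}{2} \left(- \frac{1}{4}\right) + 4\right) = 28 \cdot 6 \cdot 0 \left(- \frac{1}{8} + 4\right) = 28 \cdot 0 \cdot \frac{31}{8} = 0 \cdot \frac{31}{8} = 0$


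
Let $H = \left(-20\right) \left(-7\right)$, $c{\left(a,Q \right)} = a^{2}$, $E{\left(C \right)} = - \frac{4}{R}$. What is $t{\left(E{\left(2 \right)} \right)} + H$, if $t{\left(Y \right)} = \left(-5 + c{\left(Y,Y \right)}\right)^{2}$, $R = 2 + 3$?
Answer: $\frac{99381}{625} \approx 159.01$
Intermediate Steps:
$R = 5$
$E{\left(C \right)} = - \frac{4}{5}$
$t{\left(Y \right)} = \left(-5 + Y^{2}\right)^{2}$
$H = 140$
$t{\left(E{\left(2 \right)} \right)} + H = \left(-5 + \left(- \frac{4}{5}\right)^{2}\right)^{2} + 140 = \left(-5 + \frac{16}{25}\right)^{2} + 140 = \left(- \frac{109}{25}\right)^{2} + 140 = \frac{11881}{625} + 140 = \frac{99381}{625}$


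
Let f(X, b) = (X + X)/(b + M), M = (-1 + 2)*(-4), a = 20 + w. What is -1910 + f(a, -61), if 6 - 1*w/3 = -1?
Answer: -124232/65 ≈ -1911.3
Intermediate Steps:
w = 21 (w = 18 - 3*(-1) = 18 + 3 = 21)
a = 41 (a = 20 + 21 = 41)
M = -4 (M = 1*(-4) = -4)
f(X, b) = 2*X/(-4 + b) (f(X, b) = (X + X)/(b - 4) = (2*X)/(-4 + b) = 2*X/(-4 + b))
-1910 + f(a, -61) = -1910 + 2*41/(-4 - 61) = -1910 + 2*41/(-65) = -1910 + 2*41*(-1/65) = -1910 - 82/65 = -124232/65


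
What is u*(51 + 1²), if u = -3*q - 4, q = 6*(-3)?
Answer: 2600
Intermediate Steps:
q = -18
u = 50 (u = -3*(-18) - 4 = 54 - 4 = 50)
u*(51 + 1²) = 50*(51 + 1²) = 50*(51 + 1) = 50*52 = 2600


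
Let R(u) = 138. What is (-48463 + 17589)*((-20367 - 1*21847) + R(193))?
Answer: 1299054424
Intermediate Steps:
(-48463 + 17589)*((-20367 - 1*21847) + R(193)) = (-48463 + 17589)*((-20367 - 1*21847) + 138) = -30874*((-20367 - 21847) + 138) = -30874*(-42214 + 138) = -30874*(-42076) = 1299054424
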